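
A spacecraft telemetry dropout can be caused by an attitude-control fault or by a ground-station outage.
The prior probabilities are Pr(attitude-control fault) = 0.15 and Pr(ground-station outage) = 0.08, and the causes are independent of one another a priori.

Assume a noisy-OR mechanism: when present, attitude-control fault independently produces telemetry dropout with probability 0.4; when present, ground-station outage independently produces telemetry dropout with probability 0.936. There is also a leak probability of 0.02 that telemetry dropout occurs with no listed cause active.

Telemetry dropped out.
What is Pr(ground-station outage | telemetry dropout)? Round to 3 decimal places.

Pr(ground-station outage | telemetry dropout) ≈ 0.509

Under noisy-OR, P(telemetry dropout | causes) = 1 − (1−0.02)·∏(1−qᵢ) over the active causes.
P(telemetry dropout) = 0.02*0.85*0.92 + 0.93728*0.85*0.08 + 0.412*0.15*0.92 + 0.962368*0.15*0.08 = 0.015640 + 0.063735 + 0.056856 + 0.011548 = 0.147779
The ground-station outage-present share is 0.063735 + 0.011548 = 0.075283.
So P(ground-station outage | telemetry dropout) = 0.075283/0.147779 ≈ 0.509.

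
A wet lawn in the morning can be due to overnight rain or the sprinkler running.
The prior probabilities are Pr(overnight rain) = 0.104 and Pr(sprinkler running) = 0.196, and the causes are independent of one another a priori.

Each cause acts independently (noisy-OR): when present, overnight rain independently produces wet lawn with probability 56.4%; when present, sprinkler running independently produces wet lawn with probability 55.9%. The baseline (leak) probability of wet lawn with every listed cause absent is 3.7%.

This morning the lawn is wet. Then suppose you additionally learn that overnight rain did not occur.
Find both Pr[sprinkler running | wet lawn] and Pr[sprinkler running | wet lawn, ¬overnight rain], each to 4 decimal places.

Under noisy-OR, P(wet lawn | causes) = 1 − (1−0.037)·∏(1−qᵢ) over the active causes.
Sum P(wet lawn|·) weighted by the priors over the 4 (overnight rain, sprinkler running) configurations:
  P(wet lawn) = 0.037*0.896*0.804 + 0.575317*0.896*0.196 + 0.580132*0.104*0.804 + 0.814838*0.104*0.196
        = 0.026654 + 0.101035 + 0.048508 + 0.016610 = 0.192807
The terms with sprinkler running present sum to 0.117645, so
  P(sprinkler running | wet lawn) = 0.117645 / 0.192807 ≈ 0.6102

Now condition on the additional information:
P(wet lawn | ¬overnight rain) = 0.037×0.804 + 0.575317×0.196 = 0.029748 + 0.112762 = 0.142510
Of this, 0.112762 comes from 0.575317×0.196 (the sprinkler running=true cases).
P(sprinkler running | wet lawn, ¬overnight rain) = 0.112762 / 0.142510 ≈ 0.7913
With overnight rain excluded, sprinkler running must carry more of the explanatory weight for the wet lawn.

Pr[sprinkler running | wet lawn] ≈ 0.6102; Pr[sprinkler running | wet lawn, ¬overnight rain] ≈ 0.7913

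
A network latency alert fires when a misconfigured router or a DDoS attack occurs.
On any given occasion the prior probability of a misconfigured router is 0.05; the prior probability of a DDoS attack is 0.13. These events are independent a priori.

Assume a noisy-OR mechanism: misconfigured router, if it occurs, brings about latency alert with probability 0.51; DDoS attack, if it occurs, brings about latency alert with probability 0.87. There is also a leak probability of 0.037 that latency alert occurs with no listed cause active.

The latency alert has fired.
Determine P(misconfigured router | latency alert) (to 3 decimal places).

Under noisy-OR, P(latency alert | causes) = 1 − (1−0.037)·∏(1−qᵢ) over the active causes.
Weight on misconfigured router=true, given the evidence: 0.022974 + 0.006101 = 0.029075
The normalizing constant is 0.037*0.95*0.87 + 0.87481*0.95*0.13 + 0.52813*0.05*0.87 + 0.938657*0.05*0.13 = 0.167694
P(misconfigured router | latency alert) = 0.029075/0.167694 ≈ 0.173

P(misconfigured router | latency alert) ≈ 0.173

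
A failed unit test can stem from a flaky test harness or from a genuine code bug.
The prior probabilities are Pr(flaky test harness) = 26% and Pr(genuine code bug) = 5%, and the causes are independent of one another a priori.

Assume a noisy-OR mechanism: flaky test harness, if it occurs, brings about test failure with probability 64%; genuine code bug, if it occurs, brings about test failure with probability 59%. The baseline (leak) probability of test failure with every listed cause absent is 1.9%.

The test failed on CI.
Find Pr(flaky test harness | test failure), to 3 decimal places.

Pr(flaky test harness | test failure) ≈ 0.828

Under noisy-OR, P(test failure | causes) = 1 − (1−0.019)·∏(1−qᵢ) over the active causes.
Sum P(test failure|·) weighted by the priors over the 4 (flaky test harness, genuine code bug) configurations:
  P(test failure) = 0.019×0.74×0.95 + 0.59779×0.74×0.05 + 0.64684×0.26×0.95 + 0.855204×0.26×0.05
        = 0.013357 + 0.022118 + 0.159769 + 0.011118 = 0.206362
Keeping only the flaky test harness-present terms gives 0.170887, so
  P(flaky test harness | test failure) = 0.170887 / 0.206362 ≈ 0.828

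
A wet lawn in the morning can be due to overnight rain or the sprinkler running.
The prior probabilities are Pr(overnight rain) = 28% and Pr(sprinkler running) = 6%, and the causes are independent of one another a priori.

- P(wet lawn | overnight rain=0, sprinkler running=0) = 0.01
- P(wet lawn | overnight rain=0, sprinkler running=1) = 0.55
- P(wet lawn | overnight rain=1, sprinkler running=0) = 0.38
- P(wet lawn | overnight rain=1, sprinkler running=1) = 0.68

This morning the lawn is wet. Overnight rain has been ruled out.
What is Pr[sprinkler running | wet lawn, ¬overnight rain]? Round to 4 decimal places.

P(wet lawn | ¬overnight rain) = 0.01*0.94 + 0.55*0.06 = 0.009400 + 0.033000 = 0.042400
Of this, 0.033000 comes from 0.55*0.06 (the sprinkler running=true cases).
P(sprinkler running | wet lawn, ¬overnight rain) = 0.033000 / 0.042400 ≈ 0.7783

Pr[sprinkler running | wet lawn, ¬overnight rain] ≈ 0.7783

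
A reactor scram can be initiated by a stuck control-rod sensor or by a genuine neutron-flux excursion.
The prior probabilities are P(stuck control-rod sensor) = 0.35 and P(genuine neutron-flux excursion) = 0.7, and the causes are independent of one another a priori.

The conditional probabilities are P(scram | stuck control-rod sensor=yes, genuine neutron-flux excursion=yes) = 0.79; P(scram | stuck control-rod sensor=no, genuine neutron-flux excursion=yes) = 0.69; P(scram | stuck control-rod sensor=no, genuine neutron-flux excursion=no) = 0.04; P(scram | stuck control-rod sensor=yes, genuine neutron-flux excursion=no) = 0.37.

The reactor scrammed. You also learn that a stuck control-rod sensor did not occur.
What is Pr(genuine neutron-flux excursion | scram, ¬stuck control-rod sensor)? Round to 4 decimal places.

Pr(genuine neutron-flux excursion | scram, ¬stuck control-rod sensor) ≈ 0.9758

Sum P(scram|·) weighted by the priors over both values of genuine neutron-flux excursion:
  P(scram | ¬stuck control-rod sensor) = 0.04*0.3 + 0.69*0.7
        = 0.012000 + 0.483000 = 0.495000
The terms with genuine neutron-flux excursion present sum to 0.483000, so
  P(genuine neutron-flux excursion | scram, ¬stuck control-rod sensor) = 0.483000 / 0.495000 ≈ 0.9758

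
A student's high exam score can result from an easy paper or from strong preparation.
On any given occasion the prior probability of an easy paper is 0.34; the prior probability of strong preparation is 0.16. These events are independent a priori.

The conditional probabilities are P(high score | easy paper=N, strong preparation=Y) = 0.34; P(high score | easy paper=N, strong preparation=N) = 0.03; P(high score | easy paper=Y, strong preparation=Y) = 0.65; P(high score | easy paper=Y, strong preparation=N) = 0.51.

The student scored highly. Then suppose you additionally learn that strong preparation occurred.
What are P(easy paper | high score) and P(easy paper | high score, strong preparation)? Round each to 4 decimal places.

Numerator (weight on configurations with easy paper): 0.145656 + 0.035360 = 0.181016
Normalizer over all consistent configurations: 0.03*0.66*0.84 + 0.34*0.66*0.16 + 0.51*0.34*0.84 + 0.65*0.34*0.16 = 0.233552
P(easy paper | high score) = 0.181016/0.233552 ≈ 0.7751

Now condition on the additional information:
For the numerator, keep only easy paper=true terms: 0.65*0.34 = 0.221000
Normalizer over all consistent configurations: 0.34*0.66 + 0.65*0.34 = 0.445400
Posterior = 0.221000 / 0.445400 ≈ 0.4962
The drop from 0.7751 to 0.4962 is the explaining-away (discounting) effect.

P(easy paper | high score) ≈ 0.7751; P(easy paper | high score, strong preparation) ≈ 0.4962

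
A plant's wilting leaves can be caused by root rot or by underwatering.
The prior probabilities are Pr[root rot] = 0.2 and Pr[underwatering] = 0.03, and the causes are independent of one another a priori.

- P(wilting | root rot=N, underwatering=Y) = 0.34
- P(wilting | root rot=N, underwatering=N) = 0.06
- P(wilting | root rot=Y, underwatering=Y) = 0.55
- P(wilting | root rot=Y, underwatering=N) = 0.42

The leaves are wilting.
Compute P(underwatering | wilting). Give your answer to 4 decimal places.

By total probability over the 4 (root rot, underwatering) configurations:
  P(wilting) = 0.06*0.8*0.97 + 0.34*0.8*0.03 + 0.42*0.2*0.97 + 0.55*0.2*0.03
        = 0.046560 + 0.008160 + 0.081480 + 0.003300 = 0.139500
Keeping only the underwatering-present terms gives 0.011460, so
  P(underwatering | wilting) = 0.011460 / 0.139500 ≈ 0.0822

P(underwatering | wilting) ≈ 0.0822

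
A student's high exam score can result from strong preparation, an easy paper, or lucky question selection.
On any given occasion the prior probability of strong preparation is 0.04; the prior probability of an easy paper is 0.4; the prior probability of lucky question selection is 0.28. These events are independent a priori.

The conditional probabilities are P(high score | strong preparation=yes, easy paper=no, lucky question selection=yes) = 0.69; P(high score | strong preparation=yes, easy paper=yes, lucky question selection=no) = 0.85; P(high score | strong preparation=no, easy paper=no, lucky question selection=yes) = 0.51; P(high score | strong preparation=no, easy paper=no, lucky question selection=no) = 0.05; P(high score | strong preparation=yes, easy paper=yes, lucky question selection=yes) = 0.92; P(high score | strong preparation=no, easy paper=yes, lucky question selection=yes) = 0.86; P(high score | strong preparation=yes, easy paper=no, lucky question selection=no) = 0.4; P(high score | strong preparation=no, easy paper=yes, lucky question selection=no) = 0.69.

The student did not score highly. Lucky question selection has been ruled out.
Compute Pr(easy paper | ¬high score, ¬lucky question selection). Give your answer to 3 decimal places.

Pr(easy paper | ¬high score, ¬lucky question selection) ≈ 0.178

P(¬high score | ¬lucky question selection) = 0.95*0.96*0.6 + 0.31*0.96*0.4 + 0.6*0.04*0.6 + 0.15*0.04*0.4 = 0.547200 + 0.119040 + 0.014400 + 0.002400 = 0.683040
The easy paper-present share is 0.119040 + 0.002400 = 0.121440.
Hence the posterior is 0.121440/0.683040 ≈ 0.178.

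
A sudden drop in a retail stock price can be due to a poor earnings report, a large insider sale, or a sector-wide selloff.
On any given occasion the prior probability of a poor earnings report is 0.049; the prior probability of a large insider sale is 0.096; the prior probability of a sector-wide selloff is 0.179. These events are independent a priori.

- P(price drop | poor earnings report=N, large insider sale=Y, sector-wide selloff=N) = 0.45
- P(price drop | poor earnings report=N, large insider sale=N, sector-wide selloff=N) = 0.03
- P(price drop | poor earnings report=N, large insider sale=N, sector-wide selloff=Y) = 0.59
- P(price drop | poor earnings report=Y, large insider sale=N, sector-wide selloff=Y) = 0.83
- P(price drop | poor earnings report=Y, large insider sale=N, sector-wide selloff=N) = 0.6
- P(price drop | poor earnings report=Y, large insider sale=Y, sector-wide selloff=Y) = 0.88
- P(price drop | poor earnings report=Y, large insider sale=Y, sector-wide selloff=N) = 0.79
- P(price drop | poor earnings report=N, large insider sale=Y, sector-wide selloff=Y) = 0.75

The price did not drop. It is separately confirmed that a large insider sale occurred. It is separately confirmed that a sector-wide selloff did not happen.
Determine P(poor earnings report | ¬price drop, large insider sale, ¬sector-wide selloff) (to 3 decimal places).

P(poor earnings report | ¬price drop, large insider sale, ¬sector-wide selloff) ≈ 0.019

Weight on poor earnings report=true, given the evidence: 0.21*0.049 = 0.010290
The normalizing constant is 0.55*0.951 + 0.21*0.049 = 0.533340
Posterior = 0.010290 / 0.533340 ≈ 0.019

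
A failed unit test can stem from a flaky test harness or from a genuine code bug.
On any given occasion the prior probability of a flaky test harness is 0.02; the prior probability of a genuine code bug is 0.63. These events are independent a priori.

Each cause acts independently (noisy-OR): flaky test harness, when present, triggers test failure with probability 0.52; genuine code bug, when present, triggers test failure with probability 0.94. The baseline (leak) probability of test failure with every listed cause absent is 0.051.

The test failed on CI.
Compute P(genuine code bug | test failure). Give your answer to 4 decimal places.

P(genuine code bug | test failure) ≈ 0.9635

Under noisy-OR, P(test failure | causes) = 1 − (1−0.051)·∏(1−qᵢ) over the active causes.
By total probability over the 4 (flaky test harness, genuine code bug) configurations:
  P(test failure) = 0.051·0.98·0.37 + 0.94306·0.98·0.63 + 0.54448·0.02·0.37 + 0.972669·0.02·0.63
        = 0.018493 + 0.582245 + 0.004029 + 0.012256 = 0.617023
Configurations with genuine code bug contribute 0.594501, so
  P(genuine code bug | test failure) = 0.594501 / 0.617023 ≈ 0.9635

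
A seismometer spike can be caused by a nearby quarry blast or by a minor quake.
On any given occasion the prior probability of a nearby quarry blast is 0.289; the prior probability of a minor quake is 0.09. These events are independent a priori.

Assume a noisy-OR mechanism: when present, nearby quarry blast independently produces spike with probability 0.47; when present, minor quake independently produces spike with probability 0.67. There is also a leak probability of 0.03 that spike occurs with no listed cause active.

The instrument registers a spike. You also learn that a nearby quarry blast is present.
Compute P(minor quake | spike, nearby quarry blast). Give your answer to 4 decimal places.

P(minor quake | spike, nearby quarry blast) ≈ 0.1446

Under noisy-OR, P(spike | causes) = 1 − (1−0.03)·∏(1−qᵢ) over the active causes.
Weight on minor quake=true, given the evidence: 0.830347*0.09 = 0.074731
The normalizing constant is 0.4859*0.91 + 0.830347*0.09 = 0.516900
P(minor quake | spike, nearby quarry blast) = 0.074731/0.516900 ≈ 0.1446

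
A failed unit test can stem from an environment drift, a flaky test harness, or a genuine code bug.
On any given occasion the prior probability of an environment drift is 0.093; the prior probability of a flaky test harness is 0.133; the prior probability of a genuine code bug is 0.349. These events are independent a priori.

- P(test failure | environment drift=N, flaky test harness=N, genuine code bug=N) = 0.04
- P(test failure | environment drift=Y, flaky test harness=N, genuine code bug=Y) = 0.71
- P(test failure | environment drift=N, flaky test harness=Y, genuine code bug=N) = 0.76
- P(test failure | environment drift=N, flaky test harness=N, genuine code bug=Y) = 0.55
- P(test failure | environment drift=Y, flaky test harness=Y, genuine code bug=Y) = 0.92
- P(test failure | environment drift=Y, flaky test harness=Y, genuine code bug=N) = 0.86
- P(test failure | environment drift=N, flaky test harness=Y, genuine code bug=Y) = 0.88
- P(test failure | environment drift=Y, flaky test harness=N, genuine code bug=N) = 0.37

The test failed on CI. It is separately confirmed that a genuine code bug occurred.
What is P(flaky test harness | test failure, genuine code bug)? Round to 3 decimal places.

P(flaky test harness | test failure, genuine code bug) ≈ 0.194

P(test failure | genuine code bug) = 0.55·0.907·0.867 + 0.88·0.907·0.133 + 0.71·0.093·0.867 + 0.92·0.093·0.133 = 0.432503 + 0.106155 + 0.057248 + 0.011379 = 0.607285
Of this, 0.117534 comes from 0.106155 + 0.011379 (the flaky test harness=true cases).
P(flaky test harness | test failure, genuine code bug) = 0.117534 / 0.607285 ≈ 0.194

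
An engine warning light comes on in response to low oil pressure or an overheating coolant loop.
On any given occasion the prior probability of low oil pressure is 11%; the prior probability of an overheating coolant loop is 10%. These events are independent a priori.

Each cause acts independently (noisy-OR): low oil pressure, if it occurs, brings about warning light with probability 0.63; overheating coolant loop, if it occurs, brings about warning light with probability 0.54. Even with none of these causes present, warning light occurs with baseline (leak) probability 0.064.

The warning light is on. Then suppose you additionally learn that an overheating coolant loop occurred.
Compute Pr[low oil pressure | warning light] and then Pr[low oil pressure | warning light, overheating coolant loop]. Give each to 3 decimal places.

Pr[low oil pressure | warning light] ≈ 0.420; Pr[low oil pressure | warning light, overheating coolant loop] ≈ 0.154

Under noisy-OR, P(warning light | causes) = 1 − (1−0.064)·∏(1−qᵢ) over the active causes.
For the numerator, keep only low oil pressure=true terms: 0.064714 + 0.009248 = 0.073962
The normalizing constant is 0.064·0.89·0.9 + 0.56944·0.89·0.1 + 0.65368·0.11·0.9 + 0.840693·0.11·0.1 = 0.175906
Posterior = 0.073962 / 0.175906 ≈ 0.420

Now also conditioning on overheating coolant loop=true:
P(warning light | overheating coolant loop) = 0.56944·0.89 + 0.840693·0.11 = 0.506802 + 0.092476 = 0.599278
The low oil pressure-present share is 0.840693·0.11 = 0.092476.
So P(low oil pressure | warning light, overheating coolant loop) = 0.092476/0.599278 ≈ 0.154.
This is intercausal reasoning (explaining away): once overheating coolant loop accounts for the warning light, low oil pressure becomes less likely.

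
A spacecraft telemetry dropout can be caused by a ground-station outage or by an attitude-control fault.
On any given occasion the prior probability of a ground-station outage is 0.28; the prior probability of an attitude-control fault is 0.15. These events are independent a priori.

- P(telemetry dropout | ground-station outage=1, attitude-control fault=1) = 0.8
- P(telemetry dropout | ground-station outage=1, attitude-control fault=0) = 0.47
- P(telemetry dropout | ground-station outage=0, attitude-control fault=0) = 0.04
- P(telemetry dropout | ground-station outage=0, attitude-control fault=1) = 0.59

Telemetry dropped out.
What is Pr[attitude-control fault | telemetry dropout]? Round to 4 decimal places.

P(telemetry dropout) = 0.04·0.72·0.85 + 0.59·0.72·0.15 + 0.47·0.28·0.85 + 0.8·0.28·0.15 = 0.024480 + 0.063720 + 0.111860 + 0.033600 = 0.233660
Restricting to configurations with attitude-control fault present: 0.063720 + 0.033600 = 0.097320.
P(attitude-control fault | telemetry dropout) = 0.097320 / 0.233660 ≈ 0.4165

Pr[attitude-control fault | telemetry dropout] ≈ 0.4165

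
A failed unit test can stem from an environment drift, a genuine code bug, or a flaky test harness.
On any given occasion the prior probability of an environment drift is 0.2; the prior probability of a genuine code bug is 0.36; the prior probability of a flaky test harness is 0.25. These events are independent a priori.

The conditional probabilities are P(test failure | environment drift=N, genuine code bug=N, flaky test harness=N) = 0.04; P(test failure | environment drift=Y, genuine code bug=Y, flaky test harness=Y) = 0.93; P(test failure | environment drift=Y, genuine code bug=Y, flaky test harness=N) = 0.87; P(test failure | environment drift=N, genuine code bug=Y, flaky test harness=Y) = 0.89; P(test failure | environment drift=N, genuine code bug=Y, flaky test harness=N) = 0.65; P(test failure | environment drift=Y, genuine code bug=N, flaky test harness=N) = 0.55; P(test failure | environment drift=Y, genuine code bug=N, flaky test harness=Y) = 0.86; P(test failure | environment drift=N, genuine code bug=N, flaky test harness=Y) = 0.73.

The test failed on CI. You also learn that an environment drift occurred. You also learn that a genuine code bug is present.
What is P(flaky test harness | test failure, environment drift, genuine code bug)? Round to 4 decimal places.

P(test failure | environment drift, genuine code bug) = 0.87×0.75 + 0.93×0.25 = 0.652500 + 0.232500 = 0.885000
The flaky test harness-present share is 0.93×0.25 = 0.232500.
Hence the posterior is 0.232500/0.885000 ≈ 0.2627.

P(flaky test harness | test failure, environment drift, genuine code bug) ≈ 0.2627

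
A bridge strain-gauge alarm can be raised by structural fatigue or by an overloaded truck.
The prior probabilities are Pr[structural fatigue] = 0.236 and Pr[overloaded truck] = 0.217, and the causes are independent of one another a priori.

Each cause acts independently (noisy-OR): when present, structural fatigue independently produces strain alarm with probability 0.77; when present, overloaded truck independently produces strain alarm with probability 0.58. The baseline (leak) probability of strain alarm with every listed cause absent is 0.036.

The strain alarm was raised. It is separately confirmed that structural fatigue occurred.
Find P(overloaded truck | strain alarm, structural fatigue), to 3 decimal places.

Under noisy-OR, P(strain alarm | causes) = 1 − (1−0.036)·∏(1−qᵢ) over the active causes.
By total probability over both values of overloaded truck:
  P(strain alarm | structural fatigue) = 0.77828·0.783 + 0.906878·0.217
        = 0.609393 + 0.196793 = 0.806186
Keeping only the overloaded truck-present terms gives 0.196793, so
  P(overloaded truck | strain alarm, structural fatigue) = 0.196793 / 0.806186 ≈ 0.244

P(overloaded truck | strain alarm, structural fatigue) ≈ 0.244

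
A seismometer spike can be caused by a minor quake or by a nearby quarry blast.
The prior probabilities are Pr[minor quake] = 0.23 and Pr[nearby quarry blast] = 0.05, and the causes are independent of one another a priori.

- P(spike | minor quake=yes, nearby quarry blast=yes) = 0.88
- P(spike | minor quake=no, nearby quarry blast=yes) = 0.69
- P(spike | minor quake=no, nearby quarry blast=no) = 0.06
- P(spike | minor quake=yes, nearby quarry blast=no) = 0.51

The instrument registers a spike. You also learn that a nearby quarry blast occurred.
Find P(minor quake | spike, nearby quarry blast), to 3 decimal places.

P(minor quake | spike, nearby quarry blast) ≈ 0.276

For the numerator, keep only minor quake=true terms: 0.88×0.23 = 0.202400
Denominator P(spike | nearby quarry blast): 0.69×0.77 + 0.88×0.23 = 0.733700
P(minor quake | spike, nearby quarry blast) = 0.202400/0.733700 ≈ 0.276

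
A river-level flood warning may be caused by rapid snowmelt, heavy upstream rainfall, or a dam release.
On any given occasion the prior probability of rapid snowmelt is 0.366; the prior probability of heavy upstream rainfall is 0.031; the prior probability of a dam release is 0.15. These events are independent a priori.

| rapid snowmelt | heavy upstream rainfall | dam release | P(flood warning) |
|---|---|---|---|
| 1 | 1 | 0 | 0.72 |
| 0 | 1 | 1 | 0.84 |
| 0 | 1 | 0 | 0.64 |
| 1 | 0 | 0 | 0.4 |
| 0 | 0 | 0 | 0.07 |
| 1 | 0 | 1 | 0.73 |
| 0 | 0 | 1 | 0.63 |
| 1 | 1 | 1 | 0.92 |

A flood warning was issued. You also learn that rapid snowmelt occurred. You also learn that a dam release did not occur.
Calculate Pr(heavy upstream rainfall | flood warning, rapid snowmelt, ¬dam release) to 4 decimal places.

Pr(heavy upstream rainfall | flood warning, rapid snowmelt, ¬dam release) ≈ 0.0544

P(flood warning | rapid snowmelt, ¬dam release) = 0.4×0.969 + 0.72×0.031 = 0.387600 + 0.022320 = 0.409920
Restricting to configurations with heavy upstream rainfall present: 0.72×0.031 = 0.022320.
P(heavy upstream rainfall | flood warning, rapid snowmelt, ¬dam release) = 0.022320 / 0.409920 ≈ 0.0544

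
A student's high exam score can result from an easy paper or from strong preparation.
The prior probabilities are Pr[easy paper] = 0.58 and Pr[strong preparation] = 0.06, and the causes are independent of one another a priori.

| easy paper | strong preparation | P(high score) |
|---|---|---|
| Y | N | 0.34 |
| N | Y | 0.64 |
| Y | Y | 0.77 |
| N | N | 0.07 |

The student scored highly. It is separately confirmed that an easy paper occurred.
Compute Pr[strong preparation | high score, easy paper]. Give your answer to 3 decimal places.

Pr[strong preparation | high score, easy paper] ≈ 0.126

Numerator (weight on configurations with strong preparation): 0.77·0.06 = 0.046200
Normalizer over all consistent configurations: 0.34·0.94 + 0.77·0.06 = 0.365800
Posterior = 0.046200 / 0.365800 ≈ 0.126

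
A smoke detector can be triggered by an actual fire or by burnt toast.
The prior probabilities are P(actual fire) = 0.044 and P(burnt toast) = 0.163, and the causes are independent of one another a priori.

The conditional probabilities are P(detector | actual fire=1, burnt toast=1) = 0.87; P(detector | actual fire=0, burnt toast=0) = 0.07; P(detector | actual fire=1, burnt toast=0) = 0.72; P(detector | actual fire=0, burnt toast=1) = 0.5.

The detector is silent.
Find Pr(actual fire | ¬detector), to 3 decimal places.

Pr(actual fire | ¬detector) ≈ 0.013

By total probability over the 4 (actual fire, burnt toast) configurations:
  P(¬detector) = 0.93×0.956×0.837 + 0.5×0.956×0.163 + 0.28×0.044×0.837 + 0.13×0.044×0.163
        = 0.744160 + 0.077914 + 0.010312 + 0.000932 = 0.833318
Configurations with actual fire contribute 0.011244, so
  P(actual fire | ¬detector) = 0.011244 / 0.833318 ≈ 0.013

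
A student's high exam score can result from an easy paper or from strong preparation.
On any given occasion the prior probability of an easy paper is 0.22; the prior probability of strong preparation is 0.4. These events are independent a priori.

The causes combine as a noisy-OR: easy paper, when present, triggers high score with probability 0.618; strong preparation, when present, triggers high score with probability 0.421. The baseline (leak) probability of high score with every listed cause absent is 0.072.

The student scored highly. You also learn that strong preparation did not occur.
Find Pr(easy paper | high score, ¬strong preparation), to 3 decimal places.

Pr(easy paper | high score, ¬strong preparation) ≈ 0.717

Under noisy-OR, P(high score | causes) = 1 − (1−0.072)·∏(1−qᵢ) over the active causes.
P(high score | ¬strong preparation) = 0.072·0.78 + 0.645504·0.22 = 0.056160 + 0.142011 = 0.198171
Of this, 0.142011 comes from 0.645504·0.22 (the easy paper=true cases).
So P(easy paper | high score, ¬strong preparation) = 0.142011/0.198171 ≈ 0.717.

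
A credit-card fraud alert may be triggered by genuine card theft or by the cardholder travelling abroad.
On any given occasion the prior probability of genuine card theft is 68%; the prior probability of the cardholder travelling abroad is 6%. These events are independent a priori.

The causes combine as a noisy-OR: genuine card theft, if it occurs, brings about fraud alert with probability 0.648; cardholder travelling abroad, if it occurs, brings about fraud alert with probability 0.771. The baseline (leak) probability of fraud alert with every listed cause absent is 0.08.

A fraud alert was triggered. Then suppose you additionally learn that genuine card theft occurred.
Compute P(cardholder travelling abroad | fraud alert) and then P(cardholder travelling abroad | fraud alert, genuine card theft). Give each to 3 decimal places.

Under noisy-OR, P(fraud alert | causes) = 1 − (1−0.08)·∏(1−qᵢ) over the active causes.
P(fraud alert) = 0.08·0.32·0.94 + 0.78932·0.32·0.06 + 0.67616·0.68·0.94 + 0.925841·0.68·0.06 = 0.024064 + 0.015155 + 0.432201 + 0.037774 = 0.509194
The cardholder travelling abroad-present share is 0.015155 + 0.037774 = 0.052929.
P(cardholder travelling abroad | fraud alert) = 0.052929 / 0.509194 ≈ 0.104

Now also conditioning on genuine card theft=true:
P(fraud alert | genuine card theft) = 0.67616·0.94 + 0.925841·0.06 = 0.635590 + 0.055550 = 0.691140
Of this, 0.055550 comes from 0.925841·0.06 (the cardholder travelling abroad=true cases).
P(cardholder travelling abroad | fraud alert, genuine card theft) = 0.055550 / 0.691140 ≈ 0.080
The drop from 0.104 to 0.080 is the explaining-away (discounting) effect.

P(cardholder travelling abroad | fraud alert) ≈ 0.104; P(cardholder travelling abroad | fraud alert, genuine card theft) ≈ 0.080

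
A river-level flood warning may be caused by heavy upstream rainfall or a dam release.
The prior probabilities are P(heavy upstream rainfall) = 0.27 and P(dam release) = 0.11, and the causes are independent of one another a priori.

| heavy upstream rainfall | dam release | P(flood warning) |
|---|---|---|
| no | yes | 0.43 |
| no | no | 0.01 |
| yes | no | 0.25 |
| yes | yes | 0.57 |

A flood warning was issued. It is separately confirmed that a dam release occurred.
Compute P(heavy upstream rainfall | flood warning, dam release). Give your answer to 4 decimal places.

P(heavy upstream rainfall | flood warning, dam release) ≈ 0.3290

P(flood warning | dam release) = 0.43×0.73 + 0.57×0.27 = 0.313900 + 0.153900 = 0.467800
Restricting to configurations with heavy upstream rainfall present: 0.57×0.27 = 0.153900.
Hence the posterior is 0.153900/0.467800 ≈ 0.3290.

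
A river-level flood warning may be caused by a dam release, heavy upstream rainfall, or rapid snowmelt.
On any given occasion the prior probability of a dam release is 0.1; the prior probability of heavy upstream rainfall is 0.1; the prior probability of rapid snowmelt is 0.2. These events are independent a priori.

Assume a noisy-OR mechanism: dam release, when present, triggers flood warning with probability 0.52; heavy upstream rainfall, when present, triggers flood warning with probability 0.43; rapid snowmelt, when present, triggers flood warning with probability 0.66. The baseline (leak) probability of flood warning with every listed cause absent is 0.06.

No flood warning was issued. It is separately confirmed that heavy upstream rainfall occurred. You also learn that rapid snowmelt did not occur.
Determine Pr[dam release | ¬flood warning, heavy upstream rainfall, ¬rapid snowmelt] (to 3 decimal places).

Pr[dam release | ¬flood warning, heavy upstream rainfall, ¬rapid snowmelt] ≈ 0.051

Under noisy-OR, P(flood warning | causes) = 1 − (1−0.06)·∏(1−qᵢ) over the active causes.
Weight on dam release=true, given the evidence: 0.257184·0.1 = 0.025718
The normalizing constant is 0.5358·0.9 + 0.257184·0.1 = 0.507938
P(dam release | ¬flood warning, heavy upstream rainfall, ¬rapid snowmelt) = 0.025718/0.507938 ≈ 0.051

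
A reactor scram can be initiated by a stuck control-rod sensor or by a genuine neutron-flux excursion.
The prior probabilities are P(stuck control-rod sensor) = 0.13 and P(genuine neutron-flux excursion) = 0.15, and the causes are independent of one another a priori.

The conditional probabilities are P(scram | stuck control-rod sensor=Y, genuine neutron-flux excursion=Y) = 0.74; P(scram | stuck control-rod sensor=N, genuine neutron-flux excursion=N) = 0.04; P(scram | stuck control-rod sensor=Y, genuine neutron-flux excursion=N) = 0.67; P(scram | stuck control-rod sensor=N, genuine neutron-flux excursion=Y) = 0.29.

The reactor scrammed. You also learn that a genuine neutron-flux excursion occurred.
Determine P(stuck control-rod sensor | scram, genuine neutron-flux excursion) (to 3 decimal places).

Numerator (weight on configurations with stuck control-rod sensor): 0.74*0.13 = 0.096200
Normalizer over all consistent configurations: 0.29*0.87 + 0.74*0.13 = 0.348500
P(stuck control-rod sensor | scram, genuine neutron-flux excursion) = 0.096200/0.348500 ≈ 0.276

P(stuck control-rod sensor | scram, genuine neutron-flux excursion) ≈ 0.276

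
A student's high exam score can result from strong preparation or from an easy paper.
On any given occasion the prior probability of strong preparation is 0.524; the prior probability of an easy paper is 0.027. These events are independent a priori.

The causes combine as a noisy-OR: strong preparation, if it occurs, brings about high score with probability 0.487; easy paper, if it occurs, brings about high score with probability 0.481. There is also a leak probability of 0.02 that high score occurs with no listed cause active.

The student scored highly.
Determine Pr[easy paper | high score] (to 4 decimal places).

Pr[easy paper | high score] ≈ 0.0600

Under noisy-OR, P(high score | causes) = 1 − (1−0.02)·∏(1−qᵢ) over the active causes.
Sum P(high score|·) weighted by the priors over the 4 (strong preparation, easy paper) configurations:
  P(high score) = 0.02·0.476·0.973 + 0.49138·0.476·0.027 + 0.49726·0.524·0.973 + 0.739078·0.524·0.027
        = 0.009263 + 0.006315 + 0.253529 + 0.010456 = 0.279563
The terms with easy paper present sum to 0.016771, so
  P(easy paper | high score) = 0.016771 / 0.279563 ≈ 0.0600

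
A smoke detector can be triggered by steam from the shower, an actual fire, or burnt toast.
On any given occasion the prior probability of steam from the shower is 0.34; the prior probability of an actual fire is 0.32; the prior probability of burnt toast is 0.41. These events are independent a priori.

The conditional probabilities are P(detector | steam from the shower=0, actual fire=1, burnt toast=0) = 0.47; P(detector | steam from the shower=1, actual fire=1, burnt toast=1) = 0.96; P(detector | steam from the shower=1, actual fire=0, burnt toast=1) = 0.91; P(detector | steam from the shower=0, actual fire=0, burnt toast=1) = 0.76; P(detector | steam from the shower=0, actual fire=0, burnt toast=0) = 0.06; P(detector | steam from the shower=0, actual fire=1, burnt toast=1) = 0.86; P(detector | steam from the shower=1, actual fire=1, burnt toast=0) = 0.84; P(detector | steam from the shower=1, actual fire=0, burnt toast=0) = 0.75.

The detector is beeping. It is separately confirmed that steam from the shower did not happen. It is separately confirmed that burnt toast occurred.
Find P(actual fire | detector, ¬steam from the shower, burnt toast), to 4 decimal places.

P(actual fire | detector, ¬steam from the shower, burnt toast) ≈ 0.3475

P(detector | ¬steam from the shower, burnt toast) = 0.76·0.68 + 0.86·0.32 = 0.516800 + 0.275200 = 0.792000
Restricting to configurations with actual fire present: 0.86·0.32 = 0.275200.
So P(actual fire | detector, ¬steam from the shower, burnt toast) = 0.275200/0.792000 ≈ 0.3475.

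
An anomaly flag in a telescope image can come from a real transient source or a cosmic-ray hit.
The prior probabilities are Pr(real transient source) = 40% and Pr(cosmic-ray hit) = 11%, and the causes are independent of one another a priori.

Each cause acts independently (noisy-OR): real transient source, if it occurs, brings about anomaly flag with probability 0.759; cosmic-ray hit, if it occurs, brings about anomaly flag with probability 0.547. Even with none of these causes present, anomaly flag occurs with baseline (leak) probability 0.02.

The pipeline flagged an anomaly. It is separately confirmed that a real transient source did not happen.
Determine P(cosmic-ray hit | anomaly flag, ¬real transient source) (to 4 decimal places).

Under noisy-OR, P(anomaly flag | causes) = 1 − (1−0.02)·∏(1−qᵢ) over the active causes.
Numerator (weight on configurations with cosmic-ray hit): 0.55606*0.11 = 0.061167
Normalizer over all consistent configurations: 0.02*0.89 + 0.55606*0.11 = 0.078967
Posterior = 0.061167 / 0.078967 ≈ 0.7746

P(cosmic-ray hit | anomaly flag, ¬real transient source) ≈ 0.7746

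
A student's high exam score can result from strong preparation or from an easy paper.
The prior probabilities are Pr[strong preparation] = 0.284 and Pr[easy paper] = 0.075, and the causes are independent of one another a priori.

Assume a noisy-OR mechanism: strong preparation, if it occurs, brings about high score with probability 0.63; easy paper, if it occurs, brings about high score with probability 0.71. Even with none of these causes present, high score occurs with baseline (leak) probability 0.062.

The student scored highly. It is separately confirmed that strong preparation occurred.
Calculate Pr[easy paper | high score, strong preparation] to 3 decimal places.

Pr[easy paper | high score, strong preparation] ≈ 0.100

Under noisy-OR, P(high score | causes) = 1 − (1−0.062)·∏(1−qᵢ) over the active causes.
Numerator (weight on configurations with easy paper): 0.899353*0.075 = 0.067451
Normalizer over all consistent configurations: 0.65294*0.925 + 0.899353*0.075 = 0.671421
P(easy paper | high score, strong preparation) = 0.067451/0.671421 ≈ 0.100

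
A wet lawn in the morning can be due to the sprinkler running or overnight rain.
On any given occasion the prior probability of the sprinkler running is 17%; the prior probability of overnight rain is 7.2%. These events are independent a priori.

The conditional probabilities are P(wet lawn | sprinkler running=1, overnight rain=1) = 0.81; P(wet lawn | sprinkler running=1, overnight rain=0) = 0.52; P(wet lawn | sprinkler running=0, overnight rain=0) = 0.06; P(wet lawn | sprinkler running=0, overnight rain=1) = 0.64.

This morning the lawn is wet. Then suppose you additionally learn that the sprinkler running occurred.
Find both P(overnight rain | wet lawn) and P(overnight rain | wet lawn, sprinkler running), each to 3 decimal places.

P(overnight rain | wet lawn) ≈ 0.273; P(overnight rain | wet lawn, sprinkler running) ≈ 0.108

P(wet lawn) = 0.06×0.83×0.928 + 0.64×0.83×0.072 + 0.52×0.17×0.928 + 0.81×0.17×0.072 = 0.046214 + 0.038246 + 0.082035 + 0.009914 = 0.176409
The overnight rain-present share is 0.038246 + 0.009914 = 0.048160.
So P(overnight rain | wet lawn) = 0.048160/0.176409 ≈ 0.273.

With the extra evidence:
P(wet lawn | sprinkler running) = 0.52·0.928 + 0.81·0.072 = 0.482560 + 0.058320 = 0.540880
The overnight rain-present share is 0.81·0.072 = 0.058320.
Hence the posterior is 0.058320/0.540880 ≈ 0.108.
— sprinkler running explains away the evidence for overnight rain.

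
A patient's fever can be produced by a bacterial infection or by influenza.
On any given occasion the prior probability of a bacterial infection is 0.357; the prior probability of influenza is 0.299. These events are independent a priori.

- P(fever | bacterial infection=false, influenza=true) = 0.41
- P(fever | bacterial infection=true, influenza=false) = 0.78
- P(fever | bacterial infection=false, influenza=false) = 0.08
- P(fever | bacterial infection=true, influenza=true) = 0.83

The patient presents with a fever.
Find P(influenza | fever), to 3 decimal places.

P(fever) = 0.08·0.643·0.701 + 0.41·0.643·0.299 + 0.78·0.357·0.701 + 0.83·0.357·0.299 = 0.036059 + 0.078825 + 0.195200 + 0.088597 = 0.398681
Of this, 0.167422 comes from 0.078825 + 0.088597 (the influenza=true cases).
So P(influenza | fever) = 0.167422/0.398681 ≈ 0.420.

P(influenza | fever) ≈ 0.420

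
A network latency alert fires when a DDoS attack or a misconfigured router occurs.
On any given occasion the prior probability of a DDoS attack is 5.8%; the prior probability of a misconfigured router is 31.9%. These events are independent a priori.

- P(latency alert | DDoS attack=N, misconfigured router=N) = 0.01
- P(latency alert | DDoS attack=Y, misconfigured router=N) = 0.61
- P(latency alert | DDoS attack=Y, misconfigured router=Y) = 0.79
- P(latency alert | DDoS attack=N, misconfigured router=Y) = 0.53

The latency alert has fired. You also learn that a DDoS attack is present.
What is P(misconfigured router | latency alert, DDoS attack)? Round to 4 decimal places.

P(misconfigured router | latency alert, DDoS attack) ≈ 0.3776

Enumerate both values of misconfigured router and weight by the priors:
  P(latency alert | DDoS attack) = 0.61·0.681 + 0.79·0.319
        = 0.415410 + 0.252010 = 0.667420
The terms with misconfigured router present sum to 0.252010, so
  P(misconfigured router | latency alert, DDoS attack) = 0.252010 / 0.667420 ≈ 0.3776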